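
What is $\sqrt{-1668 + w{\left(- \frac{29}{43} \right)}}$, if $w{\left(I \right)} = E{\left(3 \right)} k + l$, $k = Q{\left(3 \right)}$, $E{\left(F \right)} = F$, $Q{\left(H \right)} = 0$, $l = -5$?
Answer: $i \sqrt{1673} \approx 40.902 i$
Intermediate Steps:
$k = 0$
$w{\left(I \right)} = -5$ ($w{\left(I \right)} = 3 \cdot 0 - 5 = 0 - 5 = -5$)
$\sqrt{-1668 + w{\left(- \frac{29}{43} \right)}} = \sqrt{-1668 - 5} = \sqrt{-1673} = i \sqrt{1673}$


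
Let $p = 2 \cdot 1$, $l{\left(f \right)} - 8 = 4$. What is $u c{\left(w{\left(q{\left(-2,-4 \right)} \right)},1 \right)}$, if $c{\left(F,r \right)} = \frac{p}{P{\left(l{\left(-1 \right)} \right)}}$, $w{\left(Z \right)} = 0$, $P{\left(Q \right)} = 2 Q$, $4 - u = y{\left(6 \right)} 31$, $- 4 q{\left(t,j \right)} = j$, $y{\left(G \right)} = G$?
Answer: $- \frac{91}{6} \approx -15.167$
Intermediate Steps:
$q{\left(t,j \right)} = - \frac{j}{4}$
$l{\left(f \right)} = 12$ ($l{\left(f \right)} = 8 + 4 = 12$)
$u = -182$ ($u = 4 - 6 \cdot 31 = 4 - 186 = -182$)
$p = 2$
$c{\left(F,r \right)} = \frac{1}{12}$ ($c{\left(F,r \right)} = \frac{2}{2 \cdot 12} = \frac{2}{24} = 2 \cdot \frac{1}{24} = \frac{1}{12}$)
$u c{\left(w{\left(q{\left(-2,-4 \right)} \right)},1 \right)} = \left(-182\right) \frac{1}{12} = - \frac{91}{6}$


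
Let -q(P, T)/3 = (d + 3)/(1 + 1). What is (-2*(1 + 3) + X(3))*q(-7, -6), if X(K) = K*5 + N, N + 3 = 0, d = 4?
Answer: -42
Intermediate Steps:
N = -3 (N = -3 + 0 = -3)
X(K) = -3 + 5*K (X(K) = K*5 - 3 = 5*K - 3 = -3 + 5*K)
q(P, T) = -21/2 (q(P, T) = -3*(4 + 3)/(1 + 1) = -21/2)
(-2*(1 + 3) + X(3))*q(-7, -6) = (-2*(1 + 3) + (-3 + 5*3))*(-21/2) = (-2*4 + (-3 + 15))*(-21/2) = (-8 + 12)*(-21/2) = 4*(-21/2) = -42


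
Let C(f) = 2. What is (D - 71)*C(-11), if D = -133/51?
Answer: -7508/51 ≈ -147.22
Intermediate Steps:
D = -133/51 (D = -133*1/51 = -133/51 ≈ -2.6078)
(D - 71)*C(-11) = (-133/51 - 71)*2 = -3754/51*2 = -7508/51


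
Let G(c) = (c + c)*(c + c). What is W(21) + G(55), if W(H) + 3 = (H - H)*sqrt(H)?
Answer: 12097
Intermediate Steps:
G(c) = 4*c**2 (G(c) = (2*c)*(2*c) = 4*c**2)
W(H) = -3 (W(H) = -3 + (H - H)*sqrt(H) = -3 + 0*sqrt(H) = -3 + 0 = -3)
W(21) + G(55) = -3 + 4*55**2 = -3 + 4*3025 = -3 + 12100 = 12097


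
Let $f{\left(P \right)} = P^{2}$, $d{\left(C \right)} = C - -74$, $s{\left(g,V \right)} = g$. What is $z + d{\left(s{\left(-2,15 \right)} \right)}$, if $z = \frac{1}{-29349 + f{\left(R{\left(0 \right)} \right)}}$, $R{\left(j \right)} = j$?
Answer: $\frac{2113127}{29349} \approx 72.0$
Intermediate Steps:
$d{\left(C \right)} = 74 + C$ ($d{\left(C \right)} = C + 74 = 74 + C$)
$z = - \frac{1}{29349}$ ($z = \frac{1}{-29349 + 0^{2}} = \frac{1}{-29349 + 0} = \frac{1}{-29349} = - \frac{1}{29349} \approx -3.4073 \cdot 10^{-5}$)
$z + d{\left(s{\left(-2,15 \right)} \right)} = - \frac{1}{29349} + \left(74 - 2\right) = - \frac{1}{29349} + 72 = \frac{2113127}{29349}$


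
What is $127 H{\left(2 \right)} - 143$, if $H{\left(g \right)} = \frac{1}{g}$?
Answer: $- \frac{159}{2} \approx -79.5$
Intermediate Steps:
$127 H{\left(2 \right)} - 143 = \frac{127}{2} - 143 = - \frac{159}{2}$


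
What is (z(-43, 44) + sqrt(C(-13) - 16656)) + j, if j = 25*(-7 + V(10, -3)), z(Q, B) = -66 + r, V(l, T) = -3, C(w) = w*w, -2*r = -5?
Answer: -627/2 + I*sqrt(16487) ≈ -313.5 + 128.4*I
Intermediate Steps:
r = 5/2 (r = -1/2*(-5) = 5/2 ≈ 2.5000)
C(w) = w**2
z(Q, B) = -127/2 (z(Q, B) = -66 + 5/2 = -127/2)
j = -250 (j = 25*(-7 - 3) = 25*(-10) = -250)
(z(-43, 44) + sqrt(C(-13) - 16656)) + j = (-127/2 + sqrt((-13)**2 - 16656)) - 250 = (-127/2 + sqrt(169 - 16656)) - 250 = (-127/2 + sqrt(-16487)) - 250 = (-127/2 + I*sqrt(16487)) - 250 = -627/2 + I*sqrt(16487)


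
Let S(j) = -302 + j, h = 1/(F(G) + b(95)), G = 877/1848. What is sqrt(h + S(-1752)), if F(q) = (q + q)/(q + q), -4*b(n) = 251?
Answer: I*sqrt(125313474)/247 ≈ 45.321*I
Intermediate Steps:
b(n) = -251/4 (b(n) = -1/4*251 = -251/4)
G = 877/1848 (G = 877*(1/1848) = 877/1848 ≈ 0.47457)
F(q) = 1 (F(q) = (2*q)/((2*q)) = (2*q)*(1/(2*q)) = 1)
h = -4/247 (h = 1/(1 - 251/4) = 1/(-247/4) = -4/247 ≈ -0.016194)
sqrt(h + S(-1752)) = sqrt(-4/247 + (-302 - 1752)) = sqrt(-4/247 - 2054) = sqrt(-507342/247) = I*sqrt(125313474)/247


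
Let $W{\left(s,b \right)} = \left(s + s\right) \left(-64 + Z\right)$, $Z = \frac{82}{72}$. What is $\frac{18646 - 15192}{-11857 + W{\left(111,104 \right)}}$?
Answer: $- \frac{20724}{154873} \approx -0.13381$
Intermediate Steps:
$Z = \frac{41}{36}$ ($Z = 82 \cdot \frac{1}{72} = \frac{41}{36} \approx 1.1389$)
$W{\left(s,b \right)} = - \frac{2263 s}{18}$ ($W{\left(s,b \right)} = \left(s + s\right) \left(-64 + \frac{41}{36}\right) = 2 s \left(- \frac{2263}{36}\right) = - \frac{2263 s}{18}$)
$\frac{18646 - 15192}{-11857 + W{\left(111,104 \right)}} = \frac{18646 - 15192}{-11857 - \frac{83731}{6}} = \frac{3454}{-11857 - \frac{83731}{6}} = \frac{3454}{- \frac{154873}{6}} = 3454 \left(- \frac{6}{154873}\right) = - \frac{20724}{154873}$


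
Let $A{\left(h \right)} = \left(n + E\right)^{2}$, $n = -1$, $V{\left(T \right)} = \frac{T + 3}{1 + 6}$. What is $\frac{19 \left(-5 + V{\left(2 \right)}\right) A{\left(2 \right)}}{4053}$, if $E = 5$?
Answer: $- \frac{3040}{9457} \approx -0.32146$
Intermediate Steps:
$V{\left(T \right)} = \frac{3}{7} + \frac{T}{7}$ ($V{\left(T \right)} = \frac{3 + T}{7} = \left(3 + T\right) \frac{1}{7} = \frac{3}{7} + \frac{T}{7}$)
$A{\left(h \right)} = 16$ ($A{\left(h \right)} = \left(-1 + 5\right)^{2} = 4^{2} = 16$)
$\frac{19 \left(-5 + V{\left(2 \right)}\right) A{\left(2 \right)}}{4053} = \frac{19 \left(-5 + \left(\frac{3}{7} + \frac{1}{7} \cdot 2\right)\right) 16}{4053} = 19 \left(-5 + \left(\frac{3}{7} + \frac{2}{7}\right)\right) 16 \cdot \frac{1}{4053} = 19 \left(-5 + \frac{5}{7}\right) 16 \cdot \frac{1}{4053} = 19 \left(- \frac{30}{7}\right) 16 \cdot \frac{1}{4053} = \left(- \frac{570}{7}\right) 16 \cdot \frac{1}{4053} = \left(- \frac{9120}{7}\right) \frac{1}{4053} = - \frac{3040}{9457}$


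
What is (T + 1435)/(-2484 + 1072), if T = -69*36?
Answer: 1049/1412 ≈ 0.74292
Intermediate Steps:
T = -2484
(T + 1435)/(-2484 + 1072) = (-2484 + 1435)/(-2484 + 1072) = -1049/(-1412) = -1049*(-1/1412) = 1049/1412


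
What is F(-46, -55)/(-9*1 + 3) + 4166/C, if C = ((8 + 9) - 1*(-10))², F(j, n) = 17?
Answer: 4201/1458 ≈ 2.8813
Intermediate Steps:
C = 729 (C = (17 + 10)² = 27² = 729)
F(-46, -55)/(-9*1 + 3) + 4166/C = 17/(-9*1 + 3) + 4166/729 = 17/(-9 + 3) + 4166*(1/729) = 17/(-6) + 4166/729 = 17*(-⅙) + 4166/729 = -17/6 + 4166/729 = 4201/1458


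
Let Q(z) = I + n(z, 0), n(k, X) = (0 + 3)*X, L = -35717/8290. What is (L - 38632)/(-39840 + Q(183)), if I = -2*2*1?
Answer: 320294997/330306760 ≈ 0.96969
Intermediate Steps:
L = -35717/8290 (L = -35717*1/8290 = -35717/8290 ≈ -4.3084)
n(k, X) = 3*X
I = -4 (I = -4*1 = -4)
Q(z) = -4 (Q(z) = -4 + 3*0 = -4 + 0 = -4)
(L - 38632)/(-39840 + Q(183)) = (-35717/8290 - 38632)/(-39840 - 4) = -320294997/8290/(-39844) = -320294997/8290*(-1/39844) = 320294997/330306760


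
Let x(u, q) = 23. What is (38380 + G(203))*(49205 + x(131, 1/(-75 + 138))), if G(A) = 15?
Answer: 1890109060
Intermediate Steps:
(38380 + G(203))*(49205 + x(131, 1/(-75 + 138))) = (38380 + 15)*(49205 + 23) = 38395*49228 = 1890109060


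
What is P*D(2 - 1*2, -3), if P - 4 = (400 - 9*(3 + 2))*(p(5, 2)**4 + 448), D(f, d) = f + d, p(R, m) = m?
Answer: -494172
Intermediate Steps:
D(f, d) = d + f
P = 164724 (P = 4 + (400 - 9*(3 + 2))*(2**4 + 448) = 4 + (400 - 9*5)*(16 + 448) = 4 + (400 - 45)*464 = 4 + 355*464 = 4 + 164720 = 164724)
P*D(2 - 1*2, -3) = 164724*(-3 + (2 - 1*2)) = 164724*(-3 + (2 - 2)) = 164724*(-3 + 0) = 164724*(-3) = -494172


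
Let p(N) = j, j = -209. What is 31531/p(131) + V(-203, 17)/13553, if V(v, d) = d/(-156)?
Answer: -66664987861/441882012 ≈ -150.87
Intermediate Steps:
V(v, d) = -d/156 (V(v, d) = d*(-1/156) = -d/156)
p(N) = -209
31531/p(131) + V(-203, 17)/13553 = 31531/(-209) - 1/156*17/13553 = 31531*(-1/209) - 17/156*1/13553 = -31531/209 - 17/2114268 = -66664987861/441882012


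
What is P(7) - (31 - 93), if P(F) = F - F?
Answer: 62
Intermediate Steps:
P(F) = 0
P(7) - (31 - 93) = 0 - (31 - 93) = 0 - 1*(-62) = 0 + 62 = 62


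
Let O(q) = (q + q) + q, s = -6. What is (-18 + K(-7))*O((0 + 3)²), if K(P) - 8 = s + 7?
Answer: -243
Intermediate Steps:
O(q) = 3*q (O(q) = 2*q + q = 3*q)
K(P) = 9 (K(P) = 8 + (-6 + 7) = 8 + 1 = 9)
(-18 + K(-7))*O((0 + 3)²) = (-18 + 9)*(3*(0 + 3)²) = -27*3² = -27*9 = -9*27 = -243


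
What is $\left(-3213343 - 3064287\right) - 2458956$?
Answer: $-8736586$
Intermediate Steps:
$\left(-3213343 - 3064287\right) - 2458956 = -6277630 - 2458956 = -8736586$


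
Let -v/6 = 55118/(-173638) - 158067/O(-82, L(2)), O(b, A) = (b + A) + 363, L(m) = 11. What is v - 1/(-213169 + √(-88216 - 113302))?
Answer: 1871896622053792371943/575993598463946346 + I*√201518/45441224079 ≈ 3249.9 + 9.8789e-9*I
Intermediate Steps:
O(b, A) = 363 + A + b (O(b, A) = (A + b) + 363 = 363 + A + b)
v = 41193798303/12675574 (v = -6*(55118/(-173638) - 158067/(363 + 11 - 82)) = -6*(55118*(-1/173638) - 158067/292) = -6*(-27559/86819 - 158067*1/292) = -6*(-27559/86819 - 158067/292) = -6*(-13731266101/25351148) = 41193798303/12675574 ≈ 3249.9)
v - 1/(-213169 + √(-88216 - 113302)) = 41193798303/12675574 - 1/(-213169 + √(-88216 - 113302)) = 41193798303/12675574 - 1/(-213169 + √(-201518)) = 41193798303/12675574 - 1/(-213169 + I*√201518)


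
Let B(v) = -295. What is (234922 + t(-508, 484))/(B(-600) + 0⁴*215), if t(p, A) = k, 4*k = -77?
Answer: -939611/1180 ≈ -796.28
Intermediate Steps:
k = -77/4 (k = (¼)*(-77) = -77/4 ≈ -19.250)
t(p, A) = -77/4
(234922 + t(-508, 484))/(B(-600) + 0⁴*215) = (234922 - 77/4)/(-295 + 0⁴*215) = 939611/(4*(-295 + 0*215)) = 939611/(4*(-295 + 0)) = (939611/4)/(-295) = (939611/4)*(-1/295) = -939611/1180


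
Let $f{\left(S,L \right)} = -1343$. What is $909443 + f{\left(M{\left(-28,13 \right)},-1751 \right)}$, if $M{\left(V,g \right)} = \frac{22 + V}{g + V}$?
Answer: $908100$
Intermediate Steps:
$M{\left(V,g \right)} = \frac{22 + V}{V + g}$
$909443 + f{\left(M{\left(-28,13 \right)},-1751 \right)} = 909443 - 1343 = 908100$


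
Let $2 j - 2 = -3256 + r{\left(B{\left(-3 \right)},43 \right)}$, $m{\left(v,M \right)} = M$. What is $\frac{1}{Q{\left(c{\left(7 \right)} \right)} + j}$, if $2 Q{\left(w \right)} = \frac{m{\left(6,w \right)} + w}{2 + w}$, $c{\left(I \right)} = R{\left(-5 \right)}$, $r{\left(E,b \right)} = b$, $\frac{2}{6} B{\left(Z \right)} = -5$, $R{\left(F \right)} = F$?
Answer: $- \frac{6}{9623} \approx -0.00062351$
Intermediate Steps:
$B{\left(Z \right)} = -15$ ($B{\left(Z \right)} = 3 \left(-5\right) = -15$)
$c{\left(I \right)} = -5$
$Q{\left(w \right)} = \frac{w}{2 + w}$ ($Q{\left(w \right)} = \frac{\left(w + w\right) \frac{1}{2 + w}}{2} = \frac{2 w \frac{1}{2 + w}}{2} = \frac{w}{2 + w}$)
$j = - \frac{3211}{2}$ ($j = 1 + \frac{-3256 + 43}{2} = 1 + \frac{1}{2} \left(-3213\right) = 1 - \frac{3213}{2} = - \frac{3211}{2} \approx -1605.5$)
$\frac{1}{Q{\left(c{\left(7 \right)} \right)} + j} = \frac{1}{- \frac{5}{2 - 5} - \frac{3211}{2}} = \frac{1}{- \frac{5}{-3} - \frac{3211}{2}} = \frac{1}{\left(-5\right) \left(- \frac{1}{3}\right) - \frac{3211}{2}} = \frac{1}{\frac{5}{3} - \frac{3211}{2}} = \frac{1}{- \frac{9623}{6}} = - \frac{6}{9623}$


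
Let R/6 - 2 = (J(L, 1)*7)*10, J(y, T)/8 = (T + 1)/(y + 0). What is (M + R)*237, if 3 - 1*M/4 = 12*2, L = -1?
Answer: -1609704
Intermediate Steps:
M = -84 (M = 12 - 48*2 = 12 - 4*24 = 12 - 96 = -84)
J(y, T) = 8*(1 + T)/y (J(y, T) = 8*((T + 1)/(y + 0)) = 8*((1 + T)/y) = 8*(1 + T)/y)
R = -6708 (R = 12 + 6*(((8*(1 + 1)/(-1))*7)*10) = 12 + 6*(((8*(-1)*2)*7)*10) = 12 + 6*(-16*7*10) = 12 + 6*(-112*10) = 12 + 6*(-1120) = 12 - 6720 = -6708)
(M + R)*237 = (-84 - 6708)*237 = -6792*237 = -1609704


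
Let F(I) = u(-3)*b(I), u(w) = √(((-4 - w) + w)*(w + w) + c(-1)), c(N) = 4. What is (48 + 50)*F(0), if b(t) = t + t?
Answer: 0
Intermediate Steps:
u(w) = √(4 - 8*w) (u(w) = √(((-4 - w) + w)*(w + w) + 4) = √(-8*w + 4) = √(4 - 8*w))
b(t) = 2*t
F(I) = 4*I*√7 (F(I) = (2*√(1 - 2*(-3)))*(2*I) = (2*√(1 + 6))*(2*I) = (2*√7)*(2*I) = 4*I*√7)
(48 + 50)*F(0) = (48 + 50)*(4*0*√7) = 98*0 = 0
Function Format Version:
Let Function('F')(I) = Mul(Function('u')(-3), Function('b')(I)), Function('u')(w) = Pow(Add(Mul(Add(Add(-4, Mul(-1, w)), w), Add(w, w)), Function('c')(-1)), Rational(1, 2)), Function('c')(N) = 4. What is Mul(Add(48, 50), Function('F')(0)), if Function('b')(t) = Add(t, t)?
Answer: 0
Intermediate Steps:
Function('u')(w) = Pow(Add(4, Mul(-8, w)), Rational(1, 2)) (Function('u')(w) = Pow(Add(Mul(Add(Add(-4, Mul(-1, w)), w), Add(w, w)), 4), Rational(1, 2)) = Pow(Add(Mul(-4, Mul(2, w)), 4), Rational(1, 2)) = Pow(Add(Mul(-8, w), 4), Rational(1, 2)) = Pow(Add(4, Mul(-8, w)), Rational(1, 2)))
Function('b')(t) = Mul(2, t)
Function('F')(I) = Mul(4, I, Pow(7, Rational(1, 2))) (Function('F')(I) = Mul(Mul(2, Pow(Add(1, Mul(-2, -3)), Rational(1, 2))), Mul(2, I)) = Mul(Mul(2, Pow(Add(1, 6), Rational(1, 2))), Mul(2, I)) = Mul(Mul(2, Pow(7, Rational(1, 2))), Mul(2, I)) = Mul(4, I, Pow(7, Rational(1, 2))))
Mul(Add(48, 50), Function('F')(0)) = Mul(Add(48, 50), Mul(4, 0, Pow(7, Rational(1, 2)))) = Mul(98, 0) = 0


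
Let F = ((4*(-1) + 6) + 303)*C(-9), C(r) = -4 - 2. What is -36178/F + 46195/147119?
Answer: 2703504016/134613885 ≈ 20.083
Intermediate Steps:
C(r) = -6
F = -1830 (F = ((4*(-1) + 6) + 303)*(-6) = ((-4 + 6) + 303)*(-6) = (2 + 303)*(-6) = 305*(-6) = -1830)
-36178/F + 46195/147119 = -36178/(-1830) + 46195/147119 = -36178*(-1/1830) + 46195*(1/147119) = 18089/915 + 46195/147119 = 2703504016/134613885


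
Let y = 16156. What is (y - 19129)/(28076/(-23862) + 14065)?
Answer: -35470863/167795477 ≈ -0.21139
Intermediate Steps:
(y - 19129)/(28076/(-23862) + 14065) = (16156 - 19129)/(28076/(-23862) + 14065) = -2973/(28076*(-1/23862) + 14065) = -2973/(-14038/11931 + 14065) = -2973/167795477/11931 = -2973*11931/167795477 = -35470863/167795477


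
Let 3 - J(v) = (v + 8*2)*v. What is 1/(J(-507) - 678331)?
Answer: -1/927265 ≈ -1.0784e-6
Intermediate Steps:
J(v) = 3 - v*(16 + v) (J(v) = 3 - (v + 8*2)*v = 3 - (v + 16)*v = 3 - (16 + v)*v = 3 - v*(16 + v))
1/(J(-507) - 678331) = 1/((3 - 1*(-507)² - 16*(-507)) - 678331) = 1/((3 - 1*257049 + 8112) - 678331) = 1/((3 - 257049 + 8112) - 678331) = 1/(-248934 - 678331) = 1/(-927265) = -1/927265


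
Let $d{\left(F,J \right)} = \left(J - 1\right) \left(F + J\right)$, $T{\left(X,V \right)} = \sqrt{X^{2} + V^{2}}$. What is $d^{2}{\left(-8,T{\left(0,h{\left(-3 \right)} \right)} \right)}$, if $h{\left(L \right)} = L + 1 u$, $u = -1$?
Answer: $144$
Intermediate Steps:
$h{\left(L \right)} = -1 + L$ ($h{\left(L \right)} = L + 1 \left(-1\right) = L - 1 = -1 + L$)
$T{\left(X,V \right)} = \sqrt{V^{2} + X^{2}}$
$d{\left(F,J \right)} = \left(-1 + J\right) \left(F + J\right)$
$d^{2}{\left(-8,T{\left(0,h{\left(-3 \right)} \right)} \right)} = \left(\left(\sqrt{\left(-1 - 3\right)^{2} + 0^{2}}\right)^{2} - -8 - \sqrt{\left(-1 - 3\right)^{2} + 0^{2}} - 8 \sqrt{\left(-1 - 3\right)^{2} + 0^{2}}\right)^{2} = \left(\left(\sqrt{\left(-4\right)^{2} + 0}\right)^{2} + 8 - \sqrt{\left(-4\right)^{2} + 0} - 8 \sqrt{\left(-4\right)^{2} + 0}\right)^{2} = \left(\left(\sqrt{16 + 0}\right)^{2} + 8 - \sqrt{16 + 0} - 8 \sqrt{16 + 0}\right)^{2} = \left(\left(\sqrt{16}\right)^{2} + 8 - \sqrt{16} - 8 \sqrt{16}\right)^{2} = \left(4^{2} + 8 - 4 - 32\right)^{2} = \left(16 + 8 - 4 - 32\right)^{2} = \left(-12\right)^{2} = 144$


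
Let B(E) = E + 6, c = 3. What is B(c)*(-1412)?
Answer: -12708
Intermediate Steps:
B(E) = 6 + E
B(c)*(-1412) = (6 + 3)*(-1412) = 9*(-1412) = -12708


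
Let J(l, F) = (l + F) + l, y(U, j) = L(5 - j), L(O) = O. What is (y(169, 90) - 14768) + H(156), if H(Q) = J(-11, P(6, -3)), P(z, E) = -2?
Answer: -14877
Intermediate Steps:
y(U, j) = 5 - j
J(l, F) = F + 2*l (J(l, F) = (F + l) + l = F + 2*l)
H(Q) = -24 (H(Q) = -2 + 2*(-11) = -2 - 22 = -24)
(y(169, 90) - 14768) + H(156) = ((5 - 1*90) - 14768) - 24 = ((5 - 90) - 14768) - 24 = (-85 - 14768) - 24 = -14853 - 24 = -14877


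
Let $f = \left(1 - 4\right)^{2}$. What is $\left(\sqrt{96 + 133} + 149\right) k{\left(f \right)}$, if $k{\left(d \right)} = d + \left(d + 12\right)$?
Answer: $4470 + 30 \sqrt{229} \approx 4924.0$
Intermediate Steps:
$f = 9$ ($f = \left(-3\right)^{2} = 9$)
$k{\left(d \right)} = 12 + 2 d$ ($k{\left(d \right)} = d + \left(12 + d\right) = 12 + 2 d$)
$\left(\sqrt{96 + 133} + 149\right) k{\left(f \right)} = \left(\sqrt{96 + 133} + 149\right) \left(12 + 2 \cdot 9\right) = \left(\sqrt{229} + 149\right) \left(12 + 18\right) = \left(149 + \sqrt{229}\right) 30 = 4470 + 30 \sqrt{229}$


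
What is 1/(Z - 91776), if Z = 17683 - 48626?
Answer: -1/122719 ≈ -8.1487e-6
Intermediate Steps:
Z = -30943
1/(Z - 91776) = 1/(-30943 - 91776) = 1/(-122719) = -1/122719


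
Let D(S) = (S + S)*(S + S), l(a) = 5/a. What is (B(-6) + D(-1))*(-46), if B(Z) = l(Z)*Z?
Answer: -414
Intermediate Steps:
D(S) = 4*S**2 (D(S) = (2*S)*(2*S) = 4*S**2)
B(Z) = 5 (B(Z) = (5/Z)*Z = 5)
(B(-6) + D(-1))*(-46) = (5 + 4*(-1)**2)*(-46) = (5 + 4*1)*(-46) = (5 + 4)*(-46) = 9*(-46) = -414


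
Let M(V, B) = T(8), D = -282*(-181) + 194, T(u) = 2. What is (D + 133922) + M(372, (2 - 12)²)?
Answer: 185160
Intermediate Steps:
D = 51236 (D = 51042 + 194 = 51236)
M(V, B) = 2
(D + 133922) + M(372, (2 - 12)²) = (51236 + 133922) + 2 = 185158 + 2 = 185160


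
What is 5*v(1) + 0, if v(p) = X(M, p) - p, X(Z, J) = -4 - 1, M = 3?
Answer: -30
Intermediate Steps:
X(Z, J) = -5
v(p) = -5 - p
5*v(1) + 0 = 5*(-5 - 1*1) + 0 = 5*(-5 - 1) + 0 = 5*(-6) + 0 = -30 + 0 = -30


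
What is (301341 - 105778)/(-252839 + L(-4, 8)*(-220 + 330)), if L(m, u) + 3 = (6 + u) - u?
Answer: -195563/252509 ≈ -0.77448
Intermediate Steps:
L(m, u) = 3 (L(m, u) = -3 + ((6 + u) - u) = -3 + 6 = 3)
(301341 - 105778)/(-252839 + L(-4, 8)*(-220 + 330)) = (301341 - 105778)/(-252839 + 3*(-220 + 330)) = 195563/(-252839 + 3*110) = 195563/(-252839 + 330) = 195563/(-252509) = 195563*(-1/252509) = -195563/252509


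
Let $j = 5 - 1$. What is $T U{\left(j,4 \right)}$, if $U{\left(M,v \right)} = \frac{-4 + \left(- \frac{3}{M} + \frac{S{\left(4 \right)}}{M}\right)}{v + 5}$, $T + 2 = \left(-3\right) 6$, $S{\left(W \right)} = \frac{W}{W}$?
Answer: $10$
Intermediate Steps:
$S{\left(W \right)} = 1$
$T = -20$ ($T = -2 - 18 = -20$)
$j = 4$ ($j = 5 - 1 = 4$)
$U{\left(M,v \right)} = \frac{-4 - \frac{2}{M}}{5 + v}$ ($U{\left(M,v \right)} = \frac{-4 + \left(- \frac{3}{M} + 1 \frac{1}{M}\right)}{v + 5} = \frac{-4 + \left(- \frac{3}{M} + \frac{1}{M}\right)}{5 + v} = \frac{-4 - \frac{2}{M}}{5 + v}$)
$T U{\left(j,4 \right)} = - 20 \frac{2 \left(-1 - 8\right)}{4 \left(5 + 4\right)} = - 20 \cdot 2 \cdot \frac{1}{4} \cdot \frac{1}{9} \left(-1 - 8\right) = - 20 \cdot 2 \cdot \frac{1}{4} \cdot \frac{1}{9} \left(-9\right) = \left(-20\right) \left(- \frac{1}{2}\right) = 10$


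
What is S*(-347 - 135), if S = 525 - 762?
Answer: 114234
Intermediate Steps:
S = -237
S*(-347 - 135) = -237*(-347 - 135) = -237*(-482) = 114234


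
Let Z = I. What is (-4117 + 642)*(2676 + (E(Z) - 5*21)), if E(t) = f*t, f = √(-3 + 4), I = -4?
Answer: -8920325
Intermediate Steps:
f = 1 (f = √1 = 1)
Z = -4
E(t) = t (E(t) = 1*t = t)
(-4117 + 642)*(2676 + (E(Z) - 5*21)) = (-4117 + 642)*(2676 + (-4 - 5*21)) = -3475*(2676 + (-4 - 105)) = -3475*(2676 - 109) = -3475*2567 = -8920325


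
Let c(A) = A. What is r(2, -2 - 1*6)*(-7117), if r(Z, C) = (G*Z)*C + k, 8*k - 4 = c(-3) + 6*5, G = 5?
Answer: 4334253/8 ≈ 5.4178e+5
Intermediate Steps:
k = 31/8 (k = ½ + (-3 + 6*5)/8 = ½ + (-3 + 30)/8 = ½ + (⅛)*27 = ½ + 27/8 = 31/8 ≈ 3.8750)
r(Z, C) = 31/8 + 5*C*Z (r(Z, C) = (5*Z)*C + 31/8 = 5*C*Z + 31/8 = 31/8 + 5*C*Z)
r(2, -2 - 1*6)*(-7117) = (31/8 + 5*(-2 - 1*6)*2)*(-7117) = (31/8 + 5*(-2 - 6)*2)*(-7117) = (31/8 + 5*(-8)*2)*(-7117) = (31/8 - 80)*(-7117) = -609/8*(-7117) = 4334253/8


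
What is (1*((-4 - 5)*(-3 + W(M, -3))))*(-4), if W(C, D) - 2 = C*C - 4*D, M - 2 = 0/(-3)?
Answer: 540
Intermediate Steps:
M = 2 (M = 2 + 0/(-3) = 2 + 0*(-1/3) = 2 + 0 = 2)
W(C, D) = 2 + C**2 - 4*D (W(C, D) = 2 + (C*C - 4*D) = 2 + (C**2 - 4*D) = 2 + C**2 - 4*D)
(1*((-4 - 5)*(-3 + W(M, -3))))*(-4) = (1*((-4 - 5)*(-3 + (2 + 2**2 - 4*(-3)))))*(-4) = (1*(-9*(-3 + (2 + 4 + 12))))*(-4) = (1*(-9*(-3 + 18)))*(-4) = (1*(-9*15))*(-4) = (1*(-135))*(-4) = -135*(-4) = 540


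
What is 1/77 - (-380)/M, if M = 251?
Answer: 29511/19327 ≈ 1.5269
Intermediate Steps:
1/77 - (-380)/M = 1/77 - (-380)/251 = 1/77 - 1*(-380/251) = 1/77 + 380/251 = 29511/19327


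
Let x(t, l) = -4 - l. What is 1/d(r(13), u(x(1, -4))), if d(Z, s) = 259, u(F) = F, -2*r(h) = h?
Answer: 1/259 ≈ 0.0038610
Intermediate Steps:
r(h) = -h/2
1/d(r(13), u(x(1, -4))) = 1/259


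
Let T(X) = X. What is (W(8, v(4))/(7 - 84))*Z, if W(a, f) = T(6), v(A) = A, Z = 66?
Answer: -36/7 ≈ -5.1429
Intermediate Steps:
W(a, f) = 6
(W(8, v(4))/(7 - 84))*Z = (6/(7 - 84))*66 = (6/(-77))*66 = (6*(-1/77))*66 = -6/77*66 = -36/7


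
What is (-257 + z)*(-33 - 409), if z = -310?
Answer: 250614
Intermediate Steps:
(-257 + z)*(-33 - 409) = (-257 - 310)*(-33 - 409) = -567*(-442) = 250614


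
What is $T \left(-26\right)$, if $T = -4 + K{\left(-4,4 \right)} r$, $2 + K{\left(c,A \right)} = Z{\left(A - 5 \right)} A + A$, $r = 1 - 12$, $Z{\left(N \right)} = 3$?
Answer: $4108$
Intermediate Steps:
$r = -11$ ($r = 1 - 12 = -11$)
$K{\left(c,A \right)} = -2 + 4 A$ ($K{\left(c,A \right)} = -2 + \left(3 A + A\right) = -2 + 4 A$)
$T = -158$ ($T = -4 + \left(-2 + 4 \cdot 4\right) \left(-11\right) = -4 + \left(-2 + 16\right) \left(-11\right) = -4 + 14 \left(-11\right) = -4 - 154 = -158$)
$T \left(-26\right) = \left(-158\right) \left(-26\right) = 4108$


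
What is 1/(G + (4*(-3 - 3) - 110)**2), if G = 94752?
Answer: 1/112708 ≈ 8.8725e-6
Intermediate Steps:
1/(G + (4*(-3 - 3) - 110)**2) = 1/(94752 + (4*(-3 - 3) - 110)**2) = 1/(94752 + (4*(-6) - 110)**2) = 1/(94752 + (-24 - 110)**2) = 1/(94752 + (-134)**2) = 1/(94752 + 17956) = 1/112708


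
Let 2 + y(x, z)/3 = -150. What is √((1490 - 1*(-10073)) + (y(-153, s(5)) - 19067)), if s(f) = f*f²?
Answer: 2*I*√1990 ≈ 89.219*I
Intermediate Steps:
s(f) = f³
y(x, z) = -456 (y(x, z) = -6 + 3*(-150) = -6 - 450 = -456)
√((1490 - 1*(-10073)) + (y(-153, s(5)) - 19067)) = √((1490 - 1*(-10073)) + (-456 - 19067)) = √((1490 + 10073) - 19523) = √(11563 - 19523) = √(-7960) = 2*I*√1990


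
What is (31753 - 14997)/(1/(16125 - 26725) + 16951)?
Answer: 177613600/179680599 ≈ 0.98850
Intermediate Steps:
(31753 - 14997)/(1/(16125 - 26725) + 16951) = 16756/(1/(-10600) + 16951) = 16756/(-1/10600 + 16951) = 16756/(179680599/10600) = 16756*(10600/179680599) = 177613600/179680599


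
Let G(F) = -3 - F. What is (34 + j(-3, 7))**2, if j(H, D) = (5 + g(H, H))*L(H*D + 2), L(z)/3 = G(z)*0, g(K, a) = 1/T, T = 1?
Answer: 1156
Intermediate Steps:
g(K, a) = 1 (g(K, a) = 1/1 = 1)
L(z) = 0 (L(z) = 3*((-3 - z)*0) = 3*0 = 0)
j(H, D) = 0 (j(H, D) = (5 + 1)*0 = 6*0 = 0)
(34 + j(-3, 7))**2 = (34 + 0)**2 = 34**2 = 1156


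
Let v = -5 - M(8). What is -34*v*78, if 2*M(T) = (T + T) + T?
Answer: 45084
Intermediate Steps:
M(T) = 3*T/2 (M(T) = ((T + T) + T)/2 = (2*T + T)/2 = (3*T)/2 = 3*T/2)
v = -17 (v = -5 - 3*8/2 = -5 - 1*12 = -5 - 12 = -17)
-34*v*78 = -34*(-17)*78 = 578*78 = 45084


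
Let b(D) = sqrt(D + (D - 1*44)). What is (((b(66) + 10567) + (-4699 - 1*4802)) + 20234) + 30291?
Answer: 51591 + 2*sqrt(22) ≈ 51600.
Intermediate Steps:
b(D) = sqrt(-44 + 2*D) (b(D) = sqrt(D + (D - 44)) = sqrt(D + (-44 + D)) = sqrt(-44 + 2*D))
(((b(66) + 10567) + (-4699 - 1*4802)) + 20234) + 30291 = (((sqrt(-44 + 2*66) + 10567) + (-4699 - 1*4802)) + 20234) + 30291 = (((sqrt(-44 + 132) + 10567) + (-4699 - 4802)) + 20234) + 30291 = (((sqrt(88) + 10567) - 9501) + 20234) + 30291 = (((2*sqrt(22) + 10567) - 9501) + 20234) + 30291 = (((10567 + 2*sqrt(22)) - 9501) + 20234) + 30291 = ((1066 + 2*sqrt(22)) + 20234) + 30291 = (21300 + 2*sqrt(22)) + 30291 = 51591 + 2*sqrt(22)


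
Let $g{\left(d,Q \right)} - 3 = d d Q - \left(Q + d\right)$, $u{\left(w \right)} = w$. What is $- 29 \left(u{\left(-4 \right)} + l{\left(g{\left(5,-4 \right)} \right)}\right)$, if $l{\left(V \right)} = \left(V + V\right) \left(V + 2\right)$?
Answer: $-545548$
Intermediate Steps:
$g{\left(d,Q \right)} = 3 - Q - d + Q d^{2}$ ($g{\left(d,Q \right)} = 3 - \left(Q + d - d d Q\right) = 3 - \left(Q + d - d^{2} Q\right) = 3 - \left(Q + d - Q d^{2}\right) = 3 - Q - d + Q d^{2}$)
$l{\left(V \right)} = 2 V \left(2 + V\right)$
$- 29 \left(u{\left(-4 \right)} + l{\left(g{\left(5,-4 \right)} \right)}\right) = - 29 \left(-4 + 2 \left(3 - -4 - 5 - 4 \cdot 5^{2}\right) \left(2 - \left(-2 + 100\right)\right)\right) = - 29 \left(-4 + 2 \left(3 + 4 - 5 - 100\right) \left(2 + \left(3 + 4 - 5 - 100\right)\right)\right) = - 29 \left(-4 + 2 \left(-98\right) \left(2 - 98\right)\right) = - 29 \left(-4 + 2 \left(-98\right) \left(-96\right)\right) = - 29 \left(-4 + 18816\right) = \left(-29\right) 18812 = -545548$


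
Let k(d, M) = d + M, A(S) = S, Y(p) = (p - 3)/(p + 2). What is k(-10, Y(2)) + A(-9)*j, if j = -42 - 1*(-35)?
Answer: 211/4 ≈ 52.750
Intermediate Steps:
j = -7 (j = -42 + 35 = -7)
Y(p) = (-3 + p)/(2 + p)
k(d, M) = M + d
k(-10, Y(2)) + A(-9)*j = ((-3 + 2)/(2 + 2) - 10) - 9*(-7) = (-1/4 - 10) + 63 = ((¼)*(-1) - 10) + 63 = (-¼ - 10) + 63 = -41/4 + 63 = 211/4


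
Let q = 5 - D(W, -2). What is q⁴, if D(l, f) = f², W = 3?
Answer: 1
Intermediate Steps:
q = 1 (q = 5 - 1*(-2)² = 5 - 1*4 = 5 - 4 = 1)
q⁴ = 1⁴ = 1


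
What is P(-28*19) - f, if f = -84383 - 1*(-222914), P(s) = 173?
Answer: -138358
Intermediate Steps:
f = 138531 (f = -84383 + 222914 = 138531)
P(-28*19) - f = 173 - 1*138531 = 173 - 138531 = -138358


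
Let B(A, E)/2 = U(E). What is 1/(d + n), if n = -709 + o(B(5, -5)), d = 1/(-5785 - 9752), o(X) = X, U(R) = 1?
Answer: -15537/10984660 ≈ -0.0014144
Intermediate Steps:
B(A, E) = 2 (B(A, E) = 2*1 = 2)
d = -1/15537 (d = 1/(-15537) = -1/15537 ≈ -6.4363e-5)
n = -707 (n = -709 + 2 = -707)
1/(d + n) = 1/(-1/15537 - 707) = 1/(-10984660/15537) = -15537/10984660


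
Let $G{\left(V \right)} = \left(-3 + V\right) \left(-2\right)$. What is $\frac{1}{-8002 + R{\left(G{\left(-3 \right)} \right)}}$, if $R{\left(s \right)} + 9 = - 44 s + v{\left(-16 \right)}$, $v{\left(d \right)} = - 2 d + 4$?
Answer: $- \frac{1}{8503} \approx -0.00011761$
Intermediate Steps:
$v{\left(d \right)} = 4 - 2 d$
$G{\left(V \right)} = 6 - 2 V$
$R{\left(s \right)} = 27 - 44 s$ ($R{\left(s \right)} = -9 - \left(-36 + 44 s\right) = 27 - 44 s$)
$\frac{1}{-8002 + R{\left(G{\left(-3 \right)} \right)}} = \frac{1}{-8002 + \left(27 - 44 \left(6 - -6\right)\right)} = \frac{1}{-8002 + \left(27 - 44 \left(6 + 6\right)\right)} = \frac{1}{-8002 + \left(27 - 528\right)} = \frac{1}{-8002 - 501} = \frac{1}{-8503} = - \frac{1}{8503}$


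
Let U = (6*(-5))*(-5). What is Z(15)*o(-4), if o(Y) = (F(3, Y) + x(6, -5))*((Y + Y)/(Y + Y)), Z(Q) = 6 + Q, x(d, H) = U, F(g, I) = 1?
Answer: 3171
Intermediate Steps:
U = 150 (U = -30*(-5) = 150)
x(d, H) = 150
o(Y) = 151 (o(Y) = (1 + 150)*((Y + Y)/(Y + Y)) = 151*((2*Y)/((2*Y))) = 151*((2*Y)*(1/(2*Y))) = 151*1 = 151)
Z(15)*o(-4) = (6 + 15)*151 = 21*151 = 3171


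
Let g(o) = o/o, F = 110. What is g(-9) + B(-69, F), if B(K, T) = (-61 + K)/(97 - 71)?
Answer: -4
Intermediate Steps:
B(K, T) = -61/26 + K/26 (B(K, T) = (-61 + K)/26 = (-61 + K)*(1/26) = -61/26 + K/26)
g(o) = 1
g(-9) + B(-69, F) = 1 + (-61/26 + (1/26)*(-69)) = 1 + (-61/26 - 69/26) = 1 - 5 = -4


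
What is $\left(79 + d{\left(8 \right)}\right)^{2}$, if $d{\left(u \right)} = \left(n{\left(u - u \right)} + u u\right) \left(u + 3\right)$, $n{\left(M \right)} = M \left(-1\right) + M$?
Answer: $613089$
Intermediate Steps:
$n{\left(M \right)} = 0$ ($n{\left(M \right)} = - M + M = 0$)
$d{\left(u \right)} = u^{2} \left(3 + u\right)$ ($d{\left(u \right)} = \left(0 + u u\right) \left(u + 3\right) = \left(0 + u^{2}\right) \left(3 + u\right) = u^{2} \left(3 + u\right)$)
$\left(79 + d{\left(8 \right)}\right)^{2} = \left(79 + 8^{2} \left(3 + 8\right)\right)^{2} = \left(79 + 64 \cdot 11\right)^{2} = \left(79 + 704\right)^{2} = 783^{2} = 613089$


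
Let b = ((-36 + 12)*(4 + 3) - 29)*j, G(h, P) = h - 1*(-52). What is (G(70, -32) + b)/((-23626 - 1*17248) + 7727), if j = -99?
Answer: -19625/33147 ≈ -0.59206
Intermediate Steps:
G(h, P) = 52 + h (G(h, P) = h + 52 = 52 + h)
b = 19503 (b = ((-36 + 12)*(4 + 3) - 29)*(-99) = (-24*7 - 29)*(-99) = (-168 - 29)*(-99) = -197*(-99) = 19503)
(G(70, -32) + b)/((-23626 - 1*17248) + 7727) = ((52 + 70) + 19503)/((-23626 - 1*17248) + 7727) = (122 + 19503)/((-23626 - 17248) + 7727) = 19625/(-40874 + 7727) = 19625/(-33147) = 19625*(-1/33147) = -19625/33147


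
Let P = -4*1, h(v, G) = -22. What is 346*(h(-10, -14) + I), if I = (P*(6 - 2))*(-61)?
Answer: 330084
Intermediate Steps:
P = -4
I = 976 (I = -4*(6 - 2)*(-61) = -4*4*(-61) = -16*(-61) = 976)
346*(h(-10, -14) + I) = 346*(-22 + 976) = 346*954 = 330084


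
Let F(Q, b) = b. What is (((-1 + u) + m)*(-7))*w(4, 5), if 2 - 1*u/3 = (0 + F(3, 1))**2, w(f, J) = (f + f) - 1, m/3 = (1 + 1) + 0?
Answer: -392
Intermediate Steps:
m = 6 (m = 3*((1 + 1) + 0) = 3*(2 + 0) = 3*2 = 6)
w(f, J) = -1 + 2*f (w(f, J) = 2*f - 1 = -1 + 2*f)
u = 3 (u = 6 - 3*(0 + 1)**2 = 6 - 3*1**2 = 6 - 3*1 = 6 - 3 = 3)
(((-1 + u) + m)*(-7))*w(4, 5) = (((-1 + 3) + 6)*(-7))*(-1 + 2*4) = ((2 + 6)*(-7))*(-1 + 8) = (8*(-7))*7 = -56*7 = -392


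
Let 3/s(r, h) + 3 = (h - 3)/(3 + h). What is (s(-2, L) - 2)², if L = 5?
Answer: 1156/121 ≈ 9.5537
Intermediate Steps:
s(r, h) = 3/(-3 + (-3 + h)/(3 + h)) (s(r, h) = 3/(-3 + (h - 3)/(3 + h)) = 3/(-3 + (-3 + h)/(3 + h)))
(s(-2, L) - 2)² = (3*(-3 - 1*5)/(2*(6 + 5)) - 2)² = ((3/2)*(-3 - 5)/11 - 2)² = ((3/2)*(1/11)*(-8) - 2)² = (-12/11 - 2)² = (-34/11)² = 1156/121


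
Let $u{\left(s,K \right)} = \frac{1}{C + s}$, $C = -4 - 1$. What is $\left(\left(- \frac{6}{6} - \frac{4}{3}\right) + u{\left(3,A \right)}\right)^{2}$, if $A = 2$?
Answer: $\frac{289}{36} \approx 8.0278$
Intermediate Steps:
$C = -5$
$u{\left(s,K \right)} = \frac{1}{-5 + s}$
$\left(\left(- \frac{6}{6} - \frac{4}{3}\right) + u{\left(3,A \right)}\right)^{2} = \left(\left(- \frac{6}{6} - \frac{4}{3}\right) + \frac{1}{-5 + 3}\right)^{2} = \left(\left(\left(-6\right) \frac{1}{6} - \frac{4}{3}\right) + \frac{1}{-2}\right)^{2} = \left(\left(-1 - \frac{4}{3}\right) - \frac{1}{2}\right)^{2} = \left(- \frac{7}{3} - \frac{1}{2}\right)^{2} = \left(- \frac{17}{6}\right)^{2} = \frac{289}{36}$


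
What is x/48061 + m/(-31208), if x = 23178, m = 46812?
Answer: -97827/96122 ≈ -1.0177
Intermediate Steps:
x/48061 + m/(-31208) = 23178/48061 + 46812/(-31208) = 23178*(1/48061) + 46812*(-1/31208) = 23178/48061 - 3/2 = -97827/96122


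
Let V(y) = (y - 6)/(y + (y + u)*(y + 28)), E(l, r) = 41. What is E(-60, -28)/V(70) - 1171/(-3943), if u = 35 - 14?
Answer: 363275497/63088 ≈ 5758.2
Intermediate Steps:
u = 21
V(y) = (-6 + y)/(y + (21 + y)*(28 + y)) (V(y) = (y - 6)/(y + (y + 21)*(y + 28)) = (-6 + y)/(y + (21 + y)*(28 + y)))
E(-60, -28)/V(70) - 1171/(-3943) = 41/(((-6 + 70)/(588 + 70**2 + 50*70))) - 1171/(-3943) = 41/((64/(588 + 4900 + 3500))) - 1171*(-1/3943) = 41/((64/8988)) + 1171/3943 = 41/(((1/8988)*64)) + 1171/3943 = 41/(16/2247) + 1171/3943 = 41*(2247/16) + 1171/3943 = 92127/16 + 1171/3943 = 363275497/63088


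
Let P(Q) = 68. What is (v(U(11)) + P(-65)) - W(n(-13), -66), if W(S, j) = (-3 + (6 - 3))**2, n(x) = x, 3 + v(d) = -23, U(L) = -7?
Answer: 42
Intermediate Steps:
v(d) = -26 (v(d) = -3 - 23 = -26)
W(S, j) = 0 (W(S, j) = (-3 + 3)**2 = 0**2 = 0)
(v(U(11)) + P(-65)) - W(n(-13), -66) = (-26 + 68) - 1*0 = 42 + 0 = 42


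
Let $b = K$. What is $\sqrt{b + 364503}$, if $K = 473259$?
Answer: $\sqrt{837762} \approx 915.29$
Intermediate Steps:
$b = 473259$
$\sqrt{b + 364503} = \sqrt{473259 + 364503} = \sqrt{837762}$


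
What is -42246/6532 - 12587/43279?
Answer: -955291459/141349214 ≈ -6.7584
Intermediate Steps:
-42246/6532 - 12587/43279 = -42246*1/6532 - 12587*1/43279 = -21123/3266 - 12587/43279 = -955291459/141349214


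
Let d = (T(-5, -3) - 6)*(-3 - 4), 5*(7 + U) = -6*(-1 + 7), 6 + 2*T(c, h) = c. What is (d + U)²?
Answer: 439569/100 ≈ 4395.7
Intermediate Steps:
T(c, h) = -3 + c/2
U = -71/5 (U = -7 + (-6*(-1 + 7))/5 = -7 + (-6*6)/5 = -7 + (⅕)*(-36) = -7 - 36/5 = -71/5 ≈ -14.200)
d = 161/2 (d = ((-3 + (½)*(-5)) - 6)*(-3 - 4) = ((-3 - 5/2) - 6)*(-7) = (-11/2 - 6)*(-7) = -23/2*(-7) = 161/2 ≈ 80.500)
(d + U)² = (161/2 - 71/5)² = (663/10)² = 439569/100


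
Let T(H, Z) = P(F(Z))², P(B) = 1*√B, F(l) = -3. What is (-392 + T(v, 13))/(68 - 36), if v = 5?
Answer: -395/32 ≈ -12.344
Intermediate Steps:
P(B) = √B
T(H, Z) = -3 (T(H, Z) = (√(-3))² = (I*√3)² = -3)
(-392 + T(v, 13))/(68 - 36) = (-392 - 3)/(68 - 36) = -395/32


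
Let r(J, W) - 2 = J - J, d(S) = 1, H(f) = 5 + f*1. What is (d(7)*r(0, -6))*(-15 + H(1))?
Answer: -18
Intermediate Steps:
H(f) = 5 + f
r(J, W) = 2 (r(J, W) = 2 + (J - J) = 2 + 0 = 2)
(d(7)*r(0, -6))*(-15 + H(1)) = (1*2)*(-15 + (5 + 1)) = 2*(-15 + 6) = 2*(-9) = -18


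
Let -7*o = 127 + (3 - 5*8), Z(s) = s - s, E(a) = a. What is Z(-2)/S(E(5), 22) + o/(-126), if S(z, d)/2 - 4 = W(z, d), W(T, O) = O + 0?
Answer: 5/49 ≈ 0.10204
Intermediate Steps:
W(T, O) = O
Z(s) = 0
S(z, d) = 8 + 2*d
o = -90/7 (o = -(127 + (3 - 5*8))/7 = -(127 + (3 - 40))/7 = -(127 - 37)/7 = -⅐*90 = -90/7 ≈ -12.857)
Z(-2)/S(E(5), 22) + o/(-126) = 0/(8 + 2*22) - 90/7/(-126) = 0/(8 + 44) - 90/7*(-1/126) = 0/52 + 5/49 = 0*(1/52) + 5/49 = 0 + 5/49 = 5/49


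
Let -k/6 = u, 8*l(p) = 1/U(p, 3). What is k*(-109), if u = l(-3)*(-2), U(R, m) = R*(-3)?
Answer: -109/6 ≈ -18.167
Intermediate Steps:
U(R, m) = -3*R
l(p) = -1/(24*p) (l(p) = 1/(8*((-3*p))) = (-1/(3*p))/8 = -1/(24*p))
u = -1/36 (u = -1/24/(-3)*(-2) = -1/24*(-1/3)*(-2) = (1/72)*(-2) = -1/36 ≈ -0.027778)
k = 1/6 (k = -6*(-1/36) = 1/6 ≈ 0.16667)
k*(-109) = (1/6)*(-109) = -109/6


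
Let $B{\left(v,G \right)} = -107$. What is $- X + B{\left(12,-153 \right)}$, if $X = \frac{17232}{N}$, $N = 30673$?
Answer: $- \frac{3299243}{30673} \approx -107.56$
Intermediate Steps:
$X = \frac{17232}{30673} \approx 0.5618$
$- X + B{\left(12,-153 \right)} = \left(-1\right) \frac{17232}{30673} - 107 = - \frac{17232}{30673} - 107 = - \frac{3299243}{30673}$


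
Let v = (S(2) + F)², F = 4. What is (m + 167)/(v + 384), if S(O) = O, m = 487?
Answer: 109/70 ≈ 1.5571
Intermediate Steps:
v = 36 (v = (2 + 4)² = 6² = 36)
(m + 167)/(v + 384) = (487 + 167)/(36 + 384) = 654/420 = 654*(1/420) = 109/70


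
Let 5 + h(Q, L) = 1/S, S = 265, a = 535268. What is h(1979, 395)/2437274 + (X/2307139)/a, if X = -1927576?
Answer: -360004458247376/99702324516043842215 ≈ -3.6108e-6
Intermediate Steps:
h(Q, L) = -1324/265 (h(Q, L) = -5 + 1/265 = -1324/265)
h(1979, 395)/2437274 + (X/2307139)/a = -1324/265/2437274 - 1927576/2307139/535268 = -1324/265*1/2437274 - 1927576*1/2307139*(1/535268) = -662/322938805 - 1927576/2307139*1/535268 = -662/322938805 - 481894/308734419563 = -360004458247376/99702324516043842215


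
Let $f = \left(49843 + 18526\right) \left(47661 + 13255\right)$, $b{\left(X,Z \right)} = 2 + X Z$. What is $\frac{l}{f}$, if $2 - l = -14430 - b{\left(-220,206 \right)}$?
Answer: $- \frac{15443}{2082383002} \approx -7.416 \cdot 10^{-6}$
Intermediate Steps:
$f = 4164766004$ ($f = 68369 \cdot 60916 = 4164766004$)
$l = -30886$ ($l = 2 - \left(-14430 - \left(2 - 45320\right)\right) = 2 - \left(-14430 - -45318\right) = 2 - \left(-14430 + 45318\right) = 2 - 30888 = -30886$)
$\frac{l}{f} = - \frac{30886}{4164766004} = \left(-30886\right) \frac{1}{4164766004} = - \frac{15443}{2082383002}$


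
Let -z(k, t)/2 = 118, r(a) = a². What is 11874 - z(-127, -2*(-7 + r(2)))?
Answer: 12110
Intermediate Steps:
z(k, t) = -236 (z(k, t) = -2*118 = -236)
11874 - z(-127, -2*(-7 + r(2))) = 11874 - 1*(-236) = 11874 + 236 = 12110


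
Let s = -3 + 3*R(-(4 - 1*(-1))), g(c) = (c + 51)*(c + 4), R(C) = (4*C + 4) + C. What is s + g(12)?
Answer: 942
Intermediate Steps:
R(C) = 4 + 5*C (R(C) = (4 + 4*C) + C = 4 + 5*C)
g(c) = (4 + c)*(51 + c) (g(c) = (51 + c)*(4 + c) = (4 + c)*(51 + c))
s = -66 (s = -3 + 3*(4 + 5*(-(4 - 1*(-1)))) = -3 + 3*(4 + 5*(-(4 + 1))) = -3 + 3*(4 + 5*(-1*5)) = -3 + 3*(4 + 5*(-5)) = -3 + 3*(4 - 25) = -3 + 3*(-21) = -3 - 63 = -66)
s + g(12) = -66 + (204 + 12² + 55*12) = -66 + (204 + 144 + 660) = -66 + 1008 = 942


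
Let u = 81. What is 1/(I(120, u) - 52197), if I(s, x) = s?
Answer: -1/52077 ≈ -1.9202e-5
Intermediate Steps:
1/(I(120, u) - 52197) = 1/(120 - 52197) = 1/(-52077) = -1/52077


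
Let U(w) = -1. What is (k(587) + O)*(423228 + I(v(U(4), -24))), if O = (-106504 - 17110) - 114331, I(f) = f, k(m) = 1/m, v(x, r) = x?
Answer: -100704747794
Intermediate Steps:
O = -237945 (O = -123614 - 114331 = -237945)
(k(587) + O)*(423228 + I(v(U(4), -24))) = (1/587 - 237945)*(423228 - 1) = (1/587 - 237945)*423227 = -139673714/587*423227 = -100704747794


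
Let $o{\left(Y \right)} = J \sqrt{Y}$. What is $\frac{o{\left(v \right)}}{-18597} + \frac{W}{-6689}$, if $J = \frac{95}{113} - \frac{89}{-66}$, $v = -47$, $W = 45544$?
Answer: $- \frac{45544}{6689} - \frac{16327 i \sqrt{47}}{138696426} \approx -6.8088 - 0.00080703 i$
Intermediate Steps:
$J = \frac{16327}{7458}$ ($J = 95 \cdot \frac{1}{113} - - \frac{89}{66} = \frac{95}{113} + \frac{89}{66} = \frac{16327}{7458} \approx 2.1892$)
$o{\left(Y \right)} = \frac{16327 \sqrt{Y}}{7458}$
$\frac{o{\left(v \right)}}{-18597} + \frac{W}{-6689} = \frac{\frac{16327}{7458} \sqrt{-47}}{-18597} + \frac{45544}{-6689} = \frac{16327 i \sqrt{47}}{7458} \left(- \frac{1}{18597}\right) + 45544 \left(- \frac{1}{6689}\right) = \frac{16327 i \sqrt{47}}{7458} \left(- \frac{1}{18597}\right) - \frac{45544}{6689} = - \frac{16327 i \sqrt{47}}{138696426} - \frac{45544}{6689} = - \frac{45544}{6689} - \frac{16327 i \sqrt{47}}{138696426}$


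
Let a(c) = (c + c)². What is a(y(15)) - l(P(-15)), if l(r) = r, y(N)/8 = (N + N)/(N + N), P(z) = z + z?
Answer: 286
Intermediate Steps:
P(z) = 2*z
y(N) = 8 (y(N) = 8*((N + N)/(N + N)) = 8*((2*N)/((2*N))) = 8*((2*N)*(1/(2*N))) = 8*1 = 8)
a(c) = 4*c² (a(c) = (2*c)² = 4*c²)
a(y(15)) - l(P(-15)) = 4*8² - 2*(-15) = 4*64 - 1*(-30) = 256 + 30 = 286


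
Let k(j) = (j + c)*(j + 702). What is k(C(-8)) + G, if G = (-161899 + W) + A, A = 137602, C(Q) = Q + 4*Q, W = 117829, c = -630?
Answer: -350008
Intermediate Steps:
C(Q) = 5*Q
k(j) = (-630 + j)*(702 + j) (k(j) = (j - 630)*(j + 702) = (-630 + j)*(702 + j))
G = 93532 (G = (-161899 + 117829) + 137602 = -44070 + 137602 = 93532)
k(C(-8)) + G = (-442260 + (5*(-8))² + 72*(5*(-8))) + 93532 = (-442260 + (-40)² + 72*(-40)) + 93532 = (-442260 + 1600 - 2880) + 93532 = -443540 + 93532 = -350008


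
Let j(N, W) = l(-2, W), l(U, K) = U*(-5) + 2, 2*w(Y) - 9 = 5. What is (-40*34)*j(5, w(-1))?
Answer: -16320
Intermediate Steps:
w(Y) = 7 (w(Y) = 9/2 + (½)*5 = 9/2 + 5/2 = 7)
l(U, K) = 2 - 5*U (l(U, K) = -5*U + 2 = 2 - 5*U)
j(N, W) = 12 (j(N, W) = 2 - 5*(-2) = 2 + 10 = 12)
(-40*34)*j(5, w(-1)) = -40*34*12 = -1360*12 = -16320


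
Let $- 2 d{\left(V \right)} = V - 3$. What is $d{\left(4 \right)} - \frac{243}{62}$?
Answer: $- \frac{137}{31} \approx -4.4194$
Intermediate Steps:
$d{\left(V \right)} = \frac{3}{2} - \frac{V}{2}$ ($d{\left(V \right)} = - \frac{V - 3}{2} = - \frac{-3 + V}{2} = \frac{3}{2} - \frac{V}{2}$)
$d{\left(4 \right)} - \frac{243}{62} = \left(\frac{3}{2} - 2\right) - \frac{243}{62} = - \frac{1}{2} - \frac{243}{62} = - \frac{137}{31}$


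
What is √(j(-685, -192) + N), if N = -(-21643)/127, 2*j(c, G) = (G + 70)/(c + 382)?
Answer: 2*√63162482514/38481 ≈ 13.062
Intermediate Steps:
j(c, G) = (70 + G)/(2*(382 + c)) (j(c, G) = ((G + 70)/(c + 382))/2 = ((70 + G)/(382 + c))/2 = (70 + G)/(2*(382 + c)))
N = 21643/127 (N = -(-21643)/127 = -941*(-23/127) = 21643/127 ≈ 170.42)
√(j(-685, -192) + N) = √((70 - 192)/(2*(382 - 685)) + 21643/127) = √((½)*(-122)/(-303) + 21643/127) = √((½)*(-1/303)*(-122) + 21643/127) = √(61/303 + 21643/127) = √(6565576/38481) = 2*√63162482514/38481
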